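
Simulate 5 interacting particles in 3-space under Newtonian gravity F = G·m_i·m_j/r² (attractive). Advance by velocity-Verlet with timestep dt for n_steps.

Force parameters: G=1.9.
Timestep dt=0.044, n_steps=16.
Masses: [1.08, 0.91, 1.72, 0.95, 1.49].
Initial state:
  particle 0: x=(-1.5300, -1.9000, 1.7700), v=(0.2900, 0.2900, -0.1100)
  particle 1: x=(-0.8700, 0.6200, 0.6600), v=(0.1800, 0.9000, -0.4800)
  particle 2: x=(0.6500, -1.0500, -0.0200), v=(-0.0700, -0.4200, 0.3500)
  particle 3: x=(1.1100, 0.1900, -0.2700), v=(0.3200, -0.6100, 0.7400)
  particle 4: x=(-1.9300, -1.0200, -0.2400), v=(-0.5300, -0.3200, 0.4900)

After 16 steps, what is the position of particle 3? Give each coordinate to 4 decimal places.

step 0: x0=(-1.5300, -1.9000, 1.7700) x1=(-0.8700, 0.6200, 0.6600) x2=(0.6500, -1.0500, -0.0200) x3=(1.1100, 0.1900, -0.2700) x4=(-1.9300, -1.0200, -0.2400)
step 1: x0=(-1.5169, -1.8867, 1.7643) x1=(-0.8618, 0.6585, 0.6384) x2=(0.6465, -1.0674, -0.0046) x3=(1.1229, 0.1615, -0.2369) x4=(-1.9524, -1.0339, -0.2179)
step 2: x0=(-1.5033, -1.8722, 1.7569) x1=(-0.8528, 0.6946, 0.6160) x2=(0.6421, -1.0828, 0.0109) x3=(1.1332, 0.1295, -0.2028) x4=(-1.9732, -1.0475, -0.1947)
step 3: x0=(-1.4891, -1.8566, 1.7476) x1=(-0.8433, 0.7285, 0.5928) x2=(0.6370, -1.0960, 0.0264) x3=(1.1410, 0.0941, -0.1677) x4=(-1.9921, -1.0608, -0.1704)
step 4: x0=(-1.4743, -1.8399, 1.7365) x1=(-0.8331, 0.7601, 0.5690) x2=(0.6312, -1.1070, 0.0419) x3=(1.1461, 0.0552, -0.1317) x4=(-2.0094, -1.0737, -0.1451)
step 5: x0=(-1.4590, -1.8220, 1.7236) x1=(-0.8222, 0.7894, 0.5445) x2=(0.6247, -1.1158, 0.0576) x3=(1.1483, 0.0127, -0.0948) x4=(-2.0249, -1.0864, -0.1187)
step 6: x0=(-1.4432, -1.8030, 1.7087) x1=(-0.8108, 0.8164, 0.5196) x2=(0.6176, -1.1223, 0.0734) x3=(1.1476, -0.0334, -0.0571) x4=(-2.0386, -1.0989, -0.0912)
step 7: x0=(-1.4268, -1.7828, 1.6918) x1=(-0.7986, 0.8411, 0.4942) x2=(0.6100, -1.1264, 0.0893) x3=(1.1438, -0.0834, -0.0186) x4=(-2.0505, -1.1111, -0.0626)
step 8: x0=(-1.4098, -1.7615, 1.6729) x1=(-0.7859, 0.8634, 0.4684) x2=(0.6021, -1.1279, 0.1053) x3=(1.1366, -0.1375, 0.0206) x4=(-2.0606, -1.1231, -0.0330)
step 9: x0=(-1.3924, -1.7389, 1.6518) x1=(-0.7725, 0.8834, 0.4423) x2=(0.5940, -1.1267, 0.1215) x3=(1.1257, -0.1959, 0.0605) x4=(-2.0689, -1.1348, -0.0022)
step 10: x0=(-1.3745, -1.7152, 1.6285) x1=(-0.7585, 0.9010, 0.4159) x2=(0.5858, -1.1226, 0.1380) x3=(1.1108, -0.2591, 0.1009) x4=(-2.0753, -1.1464, 0.0297)
step 11: x0=(-1.3561, -1.6903, 1.6028) x1=(-0.7439, 0.9162, 0.3894) x2=(0.5778, -1.1152, 0.1547) x3=(1.0913, -0.3275, 0.1419) x4=(-2.0797, -1.1578, 0.0627)
step 12: x0=(-1.3373, -1.6641, 1.5748) x1=(-0.7288, 0.9290, 0.3628) x2=(0.5704, -1.1042, 0.1718) x3=(1.0666, -0.4018, 0.1832) x4=(-2.0822, -1.1690, 0.0970)
step 13: x0=(-1.3180, -1.6366, 1.5443) x1=(-0.7130, 0.9393, 0.3361) x2=(0.5642, -1.0890, 0.1893) x3=(1.0356, -0.4830, 0.2246) x4=(-2.0825, -1.1800, 0.1324)
step 14: x0=(-1.2984, -1.6078, 1.5111) x1=(-0.6967, 0.9471, 0.3095) x2=(0.5599, -1.0689, 0.2075) x3=(0.9965, -0.5725, 0.2657) x4=(-2.0807, -1.1909, 0.1692)
step 15: x0=(-1.2784, -1.5777, 1.4751) x1=(-0.6799, 0.9524, 0.2830) x2=(0.5591, -1.0425, 0.2268) x3=(0.9467, -0.6726, 0.3059) x4=(-2.0766, -1.2016, 0.2073)
step 16: x0=(-1.2581, -1.5462, 1.4362) x1=(-0.6626, 0.9551, 0.2566) x2=(0.5652, -1.0077, 0.2483) x3=(0.8798, -0.7873, 0.3430) x4=(-2.0701, -1.2122, 0.2467)

(0.8798, -0.7873, 0.3430)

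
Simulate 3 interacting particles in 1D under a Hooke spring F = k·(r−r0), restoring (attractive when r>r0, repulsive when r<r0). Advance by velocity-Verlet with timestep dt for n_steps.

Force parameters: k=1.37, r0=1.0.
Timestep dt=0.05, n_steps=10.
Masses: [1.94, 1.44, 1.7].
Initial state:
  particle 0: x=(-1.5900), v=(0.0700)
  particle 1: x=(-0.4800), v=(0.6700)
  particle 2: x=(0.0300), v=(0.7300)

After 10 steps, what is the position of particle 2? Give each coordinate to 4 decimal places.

step 0: x0=(-1.5900) x1=(-0.4800) x2=(0.0300)
step 1: x0=(-1.5859) x1=(-0.4472) x2=(0.0664)
step 2: x0=(-1.5803) x1=(-0.4159) x2=(0.1024)
step 3: x0=(-1.5733) x1=(-0.3862) x2=(0.1380)
step 4: x0=(-1.5647) x1=(-0.3580) x2=(0.1732)
step 5: x0=(-1.5544) x1=(-0.3314) x2=(0.2078)
step 6: x0=(-1.5423) x1=(-0.3064) x2=(0.2418)
step 7: x0=(-1.5285) x1=(-0.2831) x2=(0.2751)
step 8: x0=(-1.5128) x1=(-0.2614) x2=(0.3078)
step 9: x0=(-1.4953) x1=(-0.2414) x2=(0.3396)
step 10: x0=(-1.4758) x1=(-0.2229) x2=(0.3706)

(0.3706)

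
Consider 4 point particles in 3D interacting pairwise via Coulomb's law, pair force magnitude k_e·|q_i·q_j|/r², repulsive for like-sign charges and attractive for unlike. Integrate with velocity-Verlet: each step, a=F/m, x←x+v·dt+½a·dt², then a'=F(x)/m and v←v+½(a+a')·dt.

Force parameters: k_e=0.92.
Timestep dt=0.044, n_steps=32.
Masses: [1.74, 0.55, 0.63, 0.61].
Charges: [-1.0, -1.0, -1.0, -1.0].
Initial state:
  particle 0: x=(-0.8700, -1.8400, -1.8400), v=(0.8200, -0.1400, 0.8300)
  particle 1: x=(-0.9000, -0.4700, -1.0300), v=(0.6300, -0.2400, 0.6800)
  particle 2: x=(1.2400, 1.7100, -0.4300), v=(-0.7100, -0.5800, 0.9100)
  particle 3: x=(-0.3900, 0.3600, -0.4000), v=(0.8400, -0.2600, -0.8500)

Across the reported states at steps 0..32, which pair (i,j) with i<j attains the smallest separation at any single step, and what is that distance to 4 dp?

pair (1,3), distance 1.0851

step 0: x0=(-0.8700, -1.8400, -1.8400) x1=(-0.9000, -0.4700, -1.0300) x2=(1.2400, 1.7100, -0.4300) x3=(-0.3900, 0.3600, -0.4000)
step 1: x0=(-0.8339, -1.8464, -1.8036) x1=(-0.8729, -0.4810, -1.0004) x2=(1.2091, 1.6848, -0.3899) x3=(-0.3528, 0.3493, -0.4367)
step 2: x0=(-0.7979, -1.8533, -1.7676) x1=(-0.8473, -0.4930, -0.9716) x2=(1.1791, 1.6605, -0.3497) x3=(-0.3150, 0.3402, -0.4720)
step 3: x0=(-0.7620, -1.8608, -1.7318) x1=(-0.8232, -0.5061, -0.9433) x2=(1.1498, 1.6369, -0.3093) x3=(-0.2764, 0.3327, -0.5062)
step 4: x0=(-0.7260, -1.8688, -1.6963) x1=(-0.8008, -0.5204, -0.9155) x2=(1.1214, 1.6142, -0.2688) x3=(-0.2372, 0.3270, -0.5392)
step 5: x0=(-0.6901, -1.8774, -1.6612) x1=(-0.7801, -0.5359, -0.8881) x2=(1.0938, 1.5924, -0.2280) x3=(-0.1972, 0.3231, -0.5712)
step 6: x0=(-0.6543, -1.8865, -1.6263) x1=(-0.7612, -0.5528, -0.8609) x2=(1.0671, 1.5715, -0.1869) x3=(-0.1563, 0.3209, -0.6025)
step 7: x0=(-0.6184, -1.8962, -1.5918) x1=(-0.7441, -0.5709, -0.8338) x2=(1.0412, 1.5517, -0.1454) x3=(-0.1146, 0.3205, -0.6332)
step 8: x0=(-0.5826, -1.9064, -1.5575) x1=(-0.7289, -0.5903, -0.8065) x2=(1.0163, 1.5329, -0.1036) x3=(-0.0721, 0.3218, -0.6635)
step 9: x0=(-0.5468, -1.9173, -1.5236) x1=(-0.7156, -0.6108, -0.7790) x2=(0.9922, 1.5152, -0.0613) x3=(-0.0288, 0.3246, -0.6938)
step 10: x0=(-0.5110, -1.9288, -1.4899) x1=(-0.7040, -0.6322, -0.7511) x2=(0.9690, 1.4985, -0.0185) x3=(0.0152, 0.3289, -0.7240)
step 11: x0=(-0.4752, -1.9408, -1.4566) x1=(-0.6942, -0.6546, -0.7226) x2=(0.9467, 1.4831, 0.0249) x3=(0.0600, 0.3346, -0.7546)
step 12: x0=(-0.4395, -1.9535, -1.4235) x1=(-0.6862, -0.6777, -0.6935) x2=(0.9252, 1.4687, 0.0690) x3=(0.1055, 0.3414, -0.7855)
step 13: x0=(-0.4036, -1.9667, -1.3908) x1=(-0.6798, -0.7014, -0.6636) x2=(0.9045, 1.4556, 0.1137) x3=(0.1516, 0.3494, -0.8170)
step 14: x0=(-0.3678, -1.9806, -1.3583) x1=(-0.6750, -0.7255, -0.6330) x2=(0.8846, 1.4436, 0.1593) x3=(0.1982, 0.3582, -0.8492)
step 15: x0=(-0.3319, -1.9951, -1.3261) x1=(-0.6718, -0.7500, -0.6014) x2=(0.8654, 1.4327, 0.2057) x3=(0.2455, 0.3680, -0.8822)
step 16: x0=(-0.2960, -2.0102, -1.2942) x1=(-0.6701, -0.7747, -0.5690) x2=(0.8468, 1.4230, 0.2529) x3=(0.2932, 0.3785, -0.9161)
step 17: x0=(-0.2601, -2.0260, -1.2626) x1=(-0.6698, -0.7995, -0.5357) x2=(0.8288, 1.4143, 0.3011) x3=(0.3415, 0.3898, -0.9509)
step 18: x0=(-0.2240, -2.0423, -1.2313) x1=(-0.6709, -0.8244, -0.5015) x2=(0.8114, 1.4067, 0.3501) x3=(0.3904, 0.4017, -0.9867)
step 19: x0=(-0.1879, -2.0592, -1.2002) x1=(-0.6734, -0.8491, -0.4663) x2=(0.7944, 1.4001, 0.4001) x3=(0.4397, 0.4142, -1.0236)
step 20: x0=(-0.1517, -2.0767, -1.1694) x1=(-0.6772, -0.8738, -0.4303) x2=(0.7778, 1.3945, 0.4510) x3=(0.4895, 0.4272, -1.0614)
step 21: x0=(-0.1153, -2.0947, -1.1389) x1=(-0.6823, -0.8983, -0.3933) x2=(0.7616, 1.3897, 0.5028) x3=(0.5399, 0.4408, -1.1003)
step 22: x0=(-0.0789, -2.1133, -1.1086) x1=(-0.6887, -0.9226, -0.3555) x2=(0.7457, 1.3858, 0.5555) x3=(0.5907, 0.4550, -1.1401)
step 23: x0=(-0.0423, -2.1324, -1.0785) x1=(-0.6963, -0.9467, -0.3168) x2=(0.7301, 1.3827, 0.6090) x3=(0.6420, 0.4696, -1.1809)
step 24: x0=(-0.0056, -2.1521, -1.0487) x1=(-0.7051, -0.9706, -0.2773) x2=(0.7147, 1.3803, 0.6633) x3=(0.6938, 0.4847, -1.2226)
step 25: x0=(0.0312, -2.1723, -1.0190) x1=(-0.7151, -0.9942, -0.2370) x2=(0.6995, 1.3787, 0.7184) x3=(0.7460, 0.5003, -1.2652)
step 26: x0=(0.0682, -2.1929, -0.9896) x1=(-0.7263, -1.0176, -0.1960) x2=(0.6845, 1.3777, 0.7742) x3=(0.7987, 0.5164, -1.3086)
step 27: x0=(0.1053, -2.2140, -0.9604) x1=(-0.7385, -1.0407, -0.1542) x2=(0.6696, 1.3773, 0.8307) x3=(0.8518, 0.5329, -1.3528)
step 28: x0=(0.1426, -2.2355, -0.9314) x1=(-0.7519, -1.0636, -0.1117) x2=(0.6549, 1.3775, 0.8878) x3=(0.9054, 0.5498, -1.3978)
step 29: x0=(0.1800, -2.2575, -0.9026) x1=(-0.7663, -1.0863, -0.0686) x2=(0.6403, 1.3784, 0.9456) x3=(0.9593, 0.5672, -1.4435)
step 30: x0=(0.2175, -2.2798, -0.8740) x1=(-0.7817, -1.1088, -0.0249) x2=(0.6258, 1.3797, 1.0040) x3=(1.0137, 0.5849, -1.4899)
step 31: x0=(0.2553, -2.3025, -0.8455) x1=(-0.7982, -1.1311, 0.0195) x2=(0.6114, 1.3816, 1.0630) x3=(1.0684, 0.6030, -1.5369)
step 32: x0=(0.2932, -2.3256, -0.8171) x1=(-0.8156, -1.1533, 0.0644) x2=(0.5971, 1.3839, 1.1224) x3=(1.1234, 0.6215, -1.5845)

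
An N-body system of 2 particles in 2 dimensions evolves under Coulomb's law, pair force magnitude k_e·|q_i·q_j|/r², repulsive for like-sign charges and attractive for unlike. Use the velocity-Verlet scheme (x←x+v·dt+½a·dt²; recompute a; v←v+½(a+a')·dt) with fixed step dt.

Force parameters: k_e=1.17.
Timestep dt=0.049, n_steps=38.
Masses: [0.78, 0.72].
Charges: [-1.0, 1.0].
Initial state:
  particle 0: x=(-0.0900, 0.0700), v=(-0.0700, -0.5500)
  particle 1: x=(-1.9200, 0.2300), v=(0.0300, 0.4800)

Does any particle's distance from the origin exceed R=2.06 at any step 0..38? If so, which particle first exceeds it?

no

step 0: x0=(-0.0900, 0.0700) x1=(-1.9200, 0.2300)
step 1: x0=(-0.0940, 0.0431) x1=(-1.9180, 0.2535)
step 2: x0=(-0.0990, 0.0163) x1=(-1.9148, 0.2768)
step 3: x0=(-0.1051, -0.0103) x1=(-1.9104, 0.3000)
step 4: x0=(-0.1122, -0.0368) x1=(-1.9049, 0.3230)
step 5: x0=(-0.1204, -0.0630) x1=(-1.8983, 0.3457)
step 6: x0=(-0.1297, -0.0890) x1=(-1.8905, 0.3682)
step 7: x0=(-0.1400, -0.1147) x1=(-1.8816, 0.3904)
step 8: x0=(-0.1513, -0.1401) x1=(-1.8715, 0.4122)
step 9: x0=(-0.1637, -0.1652) x1=(-1.8603, 0.4337)
step 10: x0=(-0.1772, -0.1899) x1=(-1.8480, 0.4548)
step 11: x0=(-0.1917, -0.2142) x1=(-1.8346, 0.4755)
step 12: x0=(-0.2072, -0.2381) x1=(-1.8200, 0.4956)
step 13: x0=(-0.2238, -0.2615) x1=(-1.8042, 0.5153)
step 14: x0=(-0.2415, -0.2843) x1=(-1.7874, 0.5344)
step 15: x0=(-0.2601, -0.3067) x1=(-1.7694, 0.5529)
step 16: x0=(-0.2798, -0.3284) x1=(-1.7503, 0.5708)
step 17: x0=(-0.3006, -0.3495) x1=(-1.7300, 0.5880)
step 18: x0=(-0.3224, -0.3699) x1=(-1.7087, 0.6044)
step 19: x0=(-0.3452, -0.3896) x1=(-1.6862, 0.6201)
step 20: x0=(-0.3690, -0.4086) x1=(-1.6627, 0.6349)
step 21: x0=(-0.3938, -0.4267) x1=(-1.6380, 0.6489)
step 22: x0=(-0.4197, -0.4439) x1=(-1.6122, 0.6619)
step 23: x0=(-0.4465, -0.4603) x1=(-1.5854, 0.6739)
step 24: x0=(-0.4744, -0.4756) x1=(-1.5575, 0.6848)
step 25: x0=(-0.5032, -0.4899) x1=(-1.5285, 0.6946)
step 26: x0=(-0.5330, -0.5031) x1=(-1.4985, 0.7032)
step 27: x0=(-0.5637, -0.5151) x1=(-1.4675, 0.7106)
step 28: x0=(-0.5953, -0.5258) x1=(-1.4355, 0.7166)
step 29: x0=(-0.6278, -0.5353) x1=(-1.4025, 0.7211)
step 30: x0=(-0.6612, -0.5433) x1=(-1.3685, 0.7241)
step 31: x0=(-0.6955, -0.5498) x1=(-1.3337, 0.7255)
step 32: x0=(-0.7305, -0.5547) x1=(-1.2980, 0.7252)
step 33: x0=(-0.7663, -0.5580) x1=(-1.2615, 0.7230)
step 34: x0=(-0.8027, -0.5595) x1=(-1.2243, 0.7190)
step 35: x0=(-0.8398, -0.5591) x1=(-1.1863, 0.7129)
step 36: x0=(-0.8774, -0.5567) x1=(-1.1478, 0.7046)
step 37: x0=(-0.9155, -0.5522) x1=(-1.1088, 0.6940)
step 38: x0=(-0.9539, -0.5454) x1=(-1.0694, 0.6810)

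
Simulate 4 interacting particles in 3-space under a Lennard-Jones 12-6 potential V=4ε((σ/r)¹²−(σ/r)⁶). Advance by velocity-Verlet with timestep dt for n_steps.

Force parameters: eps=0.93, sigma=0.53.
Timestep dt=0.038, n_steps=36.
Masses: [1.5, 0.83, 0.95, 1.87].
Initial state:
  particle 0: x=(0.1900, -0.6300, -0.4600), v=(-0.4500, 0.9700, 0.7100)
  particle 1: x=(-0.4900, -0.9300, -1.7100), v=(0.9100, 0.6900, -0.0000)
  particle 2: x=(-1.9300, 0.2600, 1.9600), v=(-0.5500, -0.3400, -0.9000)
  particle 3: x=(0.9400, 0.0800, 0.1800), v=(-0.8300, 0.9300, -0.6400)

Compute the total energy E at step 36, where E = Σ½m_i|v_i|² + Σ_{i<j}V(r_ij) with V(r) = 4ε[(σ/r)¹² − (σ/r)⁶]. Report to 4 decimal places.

4.1608

step 0: x0=(0.1900, -0.6300, -0.4600) x1=(-0.4900, -0.9300, -1.7100) x2=(-1.9300, 0.2600, 1.9600) x3=(0.9400, 0.0800, 0.1800)
step 1: x0=(0.1729, -0.5931, -0.4330) x1=(-0.4554, -0.9038, -1.7100) x2=(-1.9509, 0.2471, 1.9258) x3=(0.9084, 0.1153, 0.1557)
step 2: x0=(0.1559, -0.5561, -0.4060) x1=(-0.4208, -0.8775, -1.7099) x2=(-1.9718, 0.2342, 1.8916) x3=(0.8768, 0.1506, 0.1312)
step 3: x0=(0.1390, -0.5191, -0.3789) x1=(-0.3861, -0.8513, -1.7098) x2=(-1.9927, 0.2212, 1.8574) x3=(0.8450, 0.1857, 0.1068)
step 4: x0=(0.1223, -0.4818, -0.3517) x1=(-0.3515, -0.8250, -1.7096) x2=(-2.0136, 0.2083, 1.8232) x3=(0.8132, 0.2207, 0.0822)
step 5: x0=(0.1057, -0.4445, -0.3244) x1=(-0.3168, -0.7987, -1.7093) x2=(-2.0345, 0.1954, 1.7890) x3=(0.7812, 0.2556, 0.0576)
step 6: x0=(0.0893, -0.4068, -0.2971) x1=(-0.2821, -0.7724, -1.7090) x2=(-2.0554, 0.1825, 1.7548) x3=(0.7490, 0.2903, 0.0328)
step 7: x0=(0.0732, -0.3690, -0.2696) x1=(-0.2474, -0.7461, -1.7087) x2=(-2.0763, 0.1696, 1.7206) x3=(0.7166, 0.3248, 0.0080)
step 8: x0=(0.0574, -0.3307, -0.2421) x1=(-0.2126, -0.7198, -1.7083) x2=(-2.0972, 0.1566, 1.6864) x3=(0.6840, 0.3590, -0.0170)
step 9: x0=(0.0420, -0.2921, -0.2144) x1=(-0.1779, -0.6935, -1.7079) x2=(-2.1181, 0.1437, 1.6522) x3=(0.6510, 0.3929, -0.0421)
step 10: x0=(0.0270, -0.2529, -0.1866) x1=(-0.1432, -0.6671, -1.7074) x2=(-2.1390, 0.1308, 1.6180) x3=(0.6177, 0.4263, -0.0673)
step 11: x0=(0.0126, -0.2131, -0.1587) x1=(-0.1084, -0.6408, -1.7069) x2=(-2.1599, 0.1179, 1.5838) x3=(0.5839, 0.4592, -0.0925)
step 12: x0=(-0.0011, -0.1725, -0.1307) x1=(-0.0737, -0.6144, -1.7064) x2=(-2.1808, 0.1050, 1.5496) x3=(0.5496, 0.4915, -0.1179)
step 13: x0=(-0.0140, -0.1310, -0.1028) x1=(-0.0389, -0.5880, -1.7058) x2=(-2.2017, 0.0920, 1.5154) x3=(0.5146, 0.5230, -0.1432)
step 14: x0=(-0.0261, -0.0884, -0.0749) x1=(-0.0041, -0.5616, -1.7052) x2=(-2.2226, 0.0791, 1.4812) x3=(0.4790, 0.5537, -0.1685)
step 15: x0=(-0.0372, -0.0446, -0.0472) x1=(0.0306, -0.5352, -1.7046) x2=(-2.2435, 0.0662, 1.4470) x3=(0.4426, 0.5833, -0.1937)
step 16: x0=(-0.0473, 0.0007, -0.0198) x1=(0.0654, -0.5088, -1.7039) x2=(-2.2643, 0.0533, 1.4128) x3=(0.4052, 0.6119, -0.2186)
step 17: x0=(-0.0561, 0.0476, 0.0070) x1=(0.1001, -0.4824, -1.7032) x2=(-2.2852, 0.0404, 1.3785) x3=(0.3670, 0.6391, -0.2431)
step 18: x0=(-0.0636, 0.0963, 0.0330) x1=(0.1349, -0.4560, -1.7025) x2=(-2.3061, 0.0274, 1.3443) x3=(0.3277, 0.6648, -0.2670)
step 19: x0=(-0.0697, 0.1470, 0.0580) x1=(0.1697, -0.4295, -1.7018) x2=(-2.3270, 0.0145, 1.3101) x3=(0.2872, 0.6890, -0.2900)
step 20: x0=(-0.0744, 0.1998, 0.0816) x1=(0.2044, -0.4031, -1.7011) x2=(-2.3479, 0.0016, 1.2759) x3=(0.2457, 0.7114, -0.3119)
step 21: x0=(-0.0777, 0.2549, 0.1034) x1=(0.2392, -0.3766, -1.7003) x2=(-2.3688, -0.0113, 1.2417) x3=(0.2030, 0.7320, -0.3324)
step 22: x0=(-0.0796, 0.3125, 0.1231) x1=(0.2739, -0.3501, -1.6996) x2=(-2.3897, -0.0243, 1.2075) x3=(0.1592, 0.7506, -0.3512)
step 23: x0=(-0.0802, 0.3724, 0.1401) x1=(0.3087, -0.3236, -1.6988) x2=(-2.4106, -0.0372, 1.1733) x3=(0.1143, 0.7673, -0.3679)
step 24: x0=(-0.0796, 0.4347, 0.1541) x1=(0.3434, -0.2971, -1.6979) x2=(-2.4314, -0.0501, 1.1391) x3=(0.0685, 0.7822, -0.3822)
step 25: x0=(-0.0781, 0.4991, 0.1648) x1=(0.3782, -0.2706, -1.6971) x2=(-2.4523, -0.0630, 1.1049) x3=(0.0219, 0.7953, -0.3938)
step 26: x0=(-0.0760, 0.5652, 0.1721) x1=(0.4129, -0.2441, -1.6962) x2=(-2.4732, -0.0759, 1.0707) x3=(-0.0251, 0.8070, -0.4027)
step 27: x0=(-0.0736, 0.6327, 0.1764) x1=(0.4477, -0.2175, -1.6954) x2=(-2.4941, -0.0888, 1.0364) x3=(-0.0723, 0.8176, -0.4092)
step 28: x0=(-0.0713, 0.7009, 0.1783) x1=(0.4824, -0.1910, -1.6945) x2=(-2.5150, -0.1018, 1.0022) x3=(-0.1196, 0.8276, -0.4138)
step 29: x0=(-0.0690, 0.7695, 0.1784) x1=(0.5171, -0.1644, -1.6936) x2=(-2.5358, -0.1147, 0.9680) x3=(-0.1667, 0.8374, -0.4170)
step 30: x0=(-0.0671, 0.8383, 0.1768) x1=(0.5518, -0.1378, -1.6926) x2=(-2.5567, -0.1276, 0.9338) x3=(-0.2136, 0.8469, -0.4187)
step 31: x0=(-0.0657, 0.9072, 0.1727) x1=(0.5865, -0.1112, -1.6917) x2=(-2.5776, -0.1405, 0.8996) x3=(-0.2600, 0.8564, -0.4186)
step 32: x0=(-0.0654, 0.9757, 0.1656) x1=(0.6212, -0.0846, -1.6907) x2=(-2.5985, -0.1534, 0.8654) x3=(-0.3056, 0.8662, -0.4160)
step 33: x0=(-0.0665, 1.0437, 0.1550) x1=(0.6559, -0.0580, -1.6898) x2=(-2.6194, -0.1664, 0.8312) x3=(-0.3500, 0.8764, -0.4106)
step 34: x0=(-0.0693, 1.1106, 0.1409) x1=(0.6906, -0.0314, -1.6888) x2=(-2.6402, -0.1793, 0.7969) x3=(-0.3931, 0.8875, -0.4024)
step 35: x0=(-0.0741, 1.1761, 0.1236) x1=(0.7253, -0.0048, -1.6878) x2=(-2.6611, -0.1922, 0.7627) x3=(-0.4346, 0.8996, -0.3916)
step 36: x0=(-0.0808, 1.2401, 0.1035) x1=(0.7600, 0.0219, -1.6868) x2=(-2.6820, -0.2051, 0.7285) x3=(-0.4745, 0.9130, -0.3785)
step 0 velocities: v0=(-0.4500, 0.9700, 0.7100) v1=(0.9100, 0.6900, -0.0000) v2=(-0.5500, -0.3400, -0.9000) v3=(-0.8300, 0.9300, -0.6400)
step 0: KE=4.1960, PE=-0.0346, E=4.1614
step 36 velocities: v0=(-0.2043, 1.6629, -0.5631) v1=(0.9124, 0.7008, 0.0261) v2=(-0.5492, -0.3399, -0.9004) v3=(-1.0286, 0.3693, 0.3698)
step 36: KE=4.7205, PE=-0.5597, E=4.1608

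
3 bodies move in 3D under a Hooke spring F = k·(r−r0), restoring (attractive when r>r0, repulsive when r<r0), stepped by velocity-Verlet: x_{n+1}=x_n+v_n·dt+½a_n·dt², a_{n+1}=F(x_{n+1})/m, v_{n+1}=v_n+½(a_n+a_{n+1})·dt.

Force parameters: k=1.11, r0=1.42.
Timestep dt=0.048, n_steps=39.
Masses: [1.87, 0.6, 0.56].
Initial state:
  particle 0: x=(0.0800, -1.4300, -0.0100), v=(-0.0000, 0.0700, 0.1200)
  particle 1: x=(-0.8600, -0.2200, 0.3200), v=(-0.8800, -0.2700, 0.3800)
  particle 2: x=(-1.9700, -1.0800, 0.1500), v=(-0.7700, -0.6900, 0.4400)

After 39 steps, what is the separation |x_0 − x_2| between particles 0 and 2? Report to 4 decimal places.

1.4110

step 0: x0=(0.0800, -1.4300, -0.0100) x1=(-0.8600, -0.2200, 0.3200) x2=(-1.9700, -1.0800, 0.1500)
step 1: x0=(0.0795, -1.4265, -0.0042) x1=(-0.9020, -0.2332, 0.3382) x2=(-2.0055, -1.1134, 0.1710)
step 2: x0=(0.0779, -1.4227, 0.0018) x1=(-0.9437, -0.2469, 0.3562) x2=(-2.0378, -1.1472, 0.1917)
step 3: x0=(0.0752, -1.4185, 0.0078) x1=(-0.9848, -0.2612, 0.3741) x2=(-2.0669, -1.1815, 0.2122)
step 4: x0=(0.0713, -1.4141, 0.0141) x1=(-1.0255, -0.2761, 0.3917) x2=(-2.0925, -1.2161, 0.2323)
step 5: x0=(0.0662, -1.4094, 0.0205) x1=(-1.0656, -0.2917, 0.4092) x2=(-2.1147, -1.2510, 0.2521)
step 6: x0=(0.0598, -1.4044, 0.0271) x1=(-1.1050, -0.3079, 0.4264) x2=(-2.1333, -1.2861, 0.2715)
step 7: x0=(0.0521, -1.3991, 0.0339) x1=(-1.1439, -0.3248, 0.4434) x2=(-2.1483, -1.3214, 0.2906)
step 8: x0=(0.0431, -1.3936, 0.0409) x1=(-1.1820, -0.3423, 0.4601) x2=(-2.1597, -1.3567, 0.3092)
step 9: x0=(0.0328, -1.3879, 0.0481) x1=(-1.2193, -0.3605, 0.4766) x2=(-2.1675, -1.3922, 0.3273)
step 10: x0=(0.0211, -1.3819, 0.0555) x1=(-1.2557, -0.3794, 0.4928) x2=(-2.1716, -1.4277, 0.3450)
step 11: x0=(0.0081, -1.3758, 0.0632) x1=(-1.2913, -0.3988, 0.5087) x2=(-2.1723, -1.4632, 0.3623)
step 12: x0=(-0.0062, -1.3694, 0.0711) x1=(-1.3259, -0.4188, 0.5244) x2=(-2.1695, -1.4986, 0.3790)
step 13: x0=(-0.0219, -1.3630, 0.0793) x1=(-1.3595, -0.4393, 0.5397) x2=(-2.1634, -1.5340, 0.3952)
step 14: x0=(-0.0389, -1.3564, 0.0877) x1=(-1.3921, -0.4603, 0.5548) x2=(-2.1540, -1.5694, 0.4108)
step 15: x0=(-0.0571, -1.3497, 0.0963) x1=(-1.4235, -0.4816, 0.5695) x2=(-2.1415, -1.6046, 0.4260)
step 16: x0=(-0.0767, -1.3430, 0.1053) x1=(-1.4539, -0.5032, 0.5840) x2=(-2.1260, -1.6398, 0.4406)
step 17: x0=(-0.0974, -1.3362, 0.1144) x1=(-1.4832, -0.5251, 0.5982) x2=(-2.1078, -1.6748, 0.4547)
step 18: x0=(-0.1192, -1.3293, 0.1238) x1=(-1.5113, -0.5470, 0.6122) x2=(-2.0868, -1.7099, 0.4682)
step 19: x0=(-0.1422, -1.3225, 0.1335) x1=(-1.5384, -0.5691, 0.6259) x2=(-2.0634, -1.7448, 0.4812)
step 20: x0=(-0.1661, -1.3157, 0.1434) x1=(-1.5644, -0.5911, 0.6393) x2=(-2.0377, -1.7797, 0.4937)
step 21: x0=(-0.1911, -1.3089, 0.1535) x1=(-1.5893, -0.6131, 0.6525) x2=(-2.0099, -1.8146, 0.5056)
step 22: x0=(-0.2170, -1.3022, 0.1638) x1=(-1.6132, -0.6349, 0.6655) x2=(-1.9801, -1.8495, 0.5171)
step 23: x0=(-0.2437, -1.2956, 0.1744) x1=(-1.6362, -0.6565, 0.6783) x2=(-1.9485, -1.8844, 0.5281)
step 24: x0=(-0.2711, -1.2890, 0.1851) x1=(-1.6584, -0.6778, 0.6909) x2=(-1.9153, -1.9193, 0.5387)
step 25: x0=(-0.2993, -1.2825, 0.1960) x1=(-1.6797, -0.6988, 0.7033) x2=(-1.8807, -1.9542, 0.5488)
step 26: x0=(-0.3280, -1.2761, 0.2071) x1=(-1.7004, -0.7195, 0.7156) x2=(-1.8448, -1.9892, 0.5585)
step 27: x0=(-0.3573, -1.2698, 0.2183) x1=(-1.7204, -0.7398, 0.7278) x2=(-1.8078, -2.0242, 0.5680)
step 28: x0=(-0.3870, -1.2636, 0.2296) x1=(-1.7400, -0.7598, 0.7398) x2=(-1.7698, -2.0593, 0.5771)
step 29: x0=(-0.4171, -1.2575, 0.2411) x1=(-1.7591, -0.7795, 0.7518) x2=(-1.7310, -2.0943, 0.5859)
step 30: x0=(-0.4475, -1.2515, 0.2527) x1=(-1.7778, -0.7990, 0.7636) x2=(-1.6916, -2.1294, 0.5945)
step 31: x0=(-0.4782, -1.2455, 0.2643) x1=(-1.7963, -0.8182, 0.7754) x2=(-1.6516, -2.1645, 0.6029)
step 32: x0=(-0.5090, -1.2396, 0.2760) x1=(-1.8147, -0.8372, 0.7871) x2=(-1.6112, -2.1995, 0.6112)
step 33: x0=(-0.5400, -1.2338, 0.2877) x1=(-1.8328, -0.8562, 0.7988) x2=(-1.5705, -2.2344, 0.6194)
step 34: x0=(-0.5711, -1.2280, 0.2995) x1=(-1.8509, -0.8752, 0.8105) x2=(-1.5296, -2.2692, 0.6275)
step 35: x0=(-0.6021, -1.2223, 0.3113) x1=(-1.8690, -0.8942, 0.8221) x2=(-1.4887, -2.3038, 0.6356)
step 36: x0=(-0.6332, -1.2165, 0.3230) x1=(-1.8871, -0.9135, 0.8338) x2=(-1.4478, -2.3381, 0.6437)
step 37: x0=(-0.6642, -1.2108, 0.3348) x1=(-1.9052, -0.9330, 0.8454) x2=(-1.4069, -2.3720, 0.6519)
step 38: x0=(-0.6952, -1.2051, 0.3465) x1=(-1.9233, -0.9530, 0.8571) x2=(-1.3663, -2.4055, 0.6601)
step 39: x0=(-0.7261, -1.1994, 0.3582) x1=(-1.9415, -0.9735, 0.8688) x2=(-1.3259, -2.4384, 0.6684)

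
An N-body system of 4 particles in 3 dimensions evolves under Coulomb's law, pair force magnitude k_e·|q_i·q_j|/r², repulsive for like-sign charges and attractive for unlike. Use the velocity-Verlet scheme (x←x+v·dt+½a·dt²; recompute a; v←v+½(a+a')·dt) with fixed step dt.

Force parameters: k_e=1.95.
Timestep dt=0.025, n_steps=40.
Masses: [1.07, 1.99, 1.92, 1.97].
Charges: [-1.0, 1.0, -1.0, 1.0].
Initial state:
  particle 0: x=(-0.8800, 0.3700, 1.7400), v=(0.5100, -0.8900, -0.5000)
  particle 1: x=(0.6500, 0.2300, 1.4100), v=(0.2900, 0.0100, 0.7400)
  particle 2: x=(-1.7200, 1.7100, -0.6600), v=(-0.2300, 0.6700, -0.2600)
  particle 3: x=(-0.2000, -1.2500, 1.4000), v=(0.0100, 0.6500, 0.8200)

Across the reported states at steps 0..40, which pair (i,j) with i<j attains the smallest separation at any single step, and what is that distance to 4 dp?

step 0: x0=(-0.8800, 0.3700, 1.7400) x1=(0.6500, 0.2300, 1.4100) x2=(-1.7200, 1.7100, -0.6600) x3=(-0.2000, -1.2500, 1.4000)
step 1: x0=(-0.8669, 0.3475, 1.7275) x1=(0.6572, 0.2304, 1.4285) x2=(-1.7257, 1.7267, -0.6665) x3=(-0.1998, -1.2337, 1.4205)
step 2: x0=(-0.8532, 0.3246, 1.7149) x1=(0.6642, 0.2309, 1.4470) x2=(-1.7314, 1.7435, -0.6730) x3=(-0.1999, -1.2174, 1.4410)
step 3: x0=(-0.8389, 0.3013, 1.7023) x1=(0.6710, 0.2318, 1.4656) x2=(-1.7371, 1.7602, -0.6795) x3=(-0.2002, -1.2011, 1.4616)
step 4: x0=(-0.8238, 0.2774, 1.6897) x1=(0.6776, 0.2328, 1.4841) x2=(-1.7428, 1.7769, -0.6861) x3=(-0.2006, -1.1847, 1.4821)
step 5: x0=(-0.8081, 0.2531, 1.6770) x1=(0.6841, 0.2340, 1.5027) x2=(-1.7484, 1.7935, -0.6926) x3=(-0.2013, -1.1683, 1.5027)
step 6: x0=(-0.7916, 0.2283, 1.6644) x1=(0.6903, 0.2355, 1.5213) x2=(-1.7540, 1.8102, -0.6992) x3=(-0.2023, -1.1518, 1.5232)
step 7: x0=(-0.7744, 0.2030, 1.6517) x1=(0.6964, 0.2371, 1.5399) x2=(-1.7596, 1.8269, -0.7057) x3=(-0.2035, -1.1352, 1.5438)
step 8: x0=(-0.7564, 0.1771, 1.6391) x1=(0.7023, 0.2390, 1.5584) x2=(-1.7651, 1.8435, -0.7123) x3=(-0.2049, -1.1185, 1.5644)
step 9: x0=(-0.7376, 0.1506, 1.6264) x1=(0.7081, 0.2411, 1.5770) x2=(-1.7707, 1.8601, -0.7188) x3=(-0.2066, -1.1017, 1.5849)
step 10: x0=(-0.7179, 0.1236, 1.6139) x1=(0.7136, 0.2433, 1.5955) x2=(-1.7762, 1.8768, -0.7254) x3=(-0.2086, -1.0847, 1.6055)
step 11: x0=(-0.6975, 0.0959, 1.6014) x1=(0.7189, 0.2458, 1.6140) x2=(-1.7817, 1.8934, -0.7319) x3=(-0.2108, -1.0676, 1.6260)
step 12: x0=(-0.6761, 0.0676, 1.5890) x1=(0.7241, 0.2484, 1.6325) x2=(-1.7871, 1.9100, -0.7385) x3=(-0.2134, -1.0503, 1.6465)
step 13: x0=(-0.6539, 0.0385, 1.5768) x1=(0.7290, 0.2512, 1.6509) x2=(-1.7926, 1.9266, -0.7451) x3=(-0.2163, -1.0328, 1.6670)
step 14: x0=(-0.6307, 0.0087, 1.5648) x1=(0.7338, 0.2541, 1.6693) x2=(-1.7980, 1.9432, -0.7516) x3=(-0.2195, -1.0150, 1.6874)
step 15: x0=(-0.6066, -0.0219, 1.5529) x1=(0.7384, 0.2573, 1.6877) x2=(-1.8034, 1.9597, -0.7582) x3=(-0.2231, -0.9969, 1.7077)
step 16: x0=(-0.5815, -0.0535, 1.5414) x1=(0.7428, 0.2605, 1.7060) x2=(-1.8088, 1.9763, -0.7647) x3=(-0.2270, -0.9785, 1.7280)
step 17: x0=(-0.5553, -0.0859, 1.5302) x1=(0.7470, 0.2639, 1.7242) x2=(-1.8142, 1.9929, -0.7712) x3=(-0.2313, -0.9597, 1.7481)
step 18: x0=(-0.5282, -0.1194, 1.5194) x1=(0.7510, 0.2674, 1.7423) x2=(-1.8195, 2.0094, -0.7778) x3=(-0.2360, -0.9404, 1.7680)
step 19: x0=(-0.4999, -0.1541, 1.5092) x1=(0.7548, 0.2711, 1.7604) x2=(-1.8248, 2.0260, -0.7843) x3=(-0.2411, -0.9207, 1.7878)
step 20: x0=(-0.4706, -0.1900, 1.4997) x1=(0.7585, 0.2748, 1.7783) x2=(-1.8302, 2.0425, -0.7908) x3=(-0.2467, -0.9003, 1.8072)
step 21: x0=(-0.4401, -0.2273, 1.4910) x1=(0.7619, 0.2787, 1.7962) x2=(-1.8354, 2.0590, -0.7973) x3=(-0.2527, -0.8793, 1.8262)
step 22: x0=(-0.4086, -0.2661, 1.4835) x1=(0.7653, 0.2826, 1.8140) x2=(-1.8407, 2.0755, -0.8038) x3=(-0.2592, -0.8576, 1.8448)
step 23: x0=(-0.3759, -0.3066, 1.4773) x1=(0.7684, 0.2866, 1.8316) x2=(-1.8460, 2.0921, -0.8102) x3=(-0.2661, -0.8349, 1.8627)
step 24: x0=(-0.3423, -0.3490, 1.4728) x1=(0.7715, 0.2906, 1.8492) x2=(-1.8512, 2.1086, -0.8167) x3=(-0.2734, -0.8114, 1.8798)
step 25: x0=(-0.3078, -0.3933, 1.4705) x1=(0.7744, 0.2947, 1.8666) x2=(-1.8565, 2.1251, -0.8231) x3=(-0.2811, -0.7868, 1.8958)
step 26: x0=(-0.2726, -0.4396, 1.4709) x1=(0.7772, 0.2988, 1.8838) x2=(-1.8617, 2.1415, -0.8296) x3=(-0.2891, -0.7611, 1.9104)
step 27: x0=(-0.2369, -0.4879, 1.4747) x1=(0.7799, 0.3030, 1.9010) x2=(-1.8669, 2.1580, -0.8360) x3=(-0.2972, -0.7343, 1.9233)
step 28: x0=(-0.2013, -0.5380, 1.4824) x1=(0.7826, 0.3071, 1.9180) x2=(-1.8721, 2.1745, -0.8423) x3=(-0.3053, -0.7067, 1.9342)
step 29: x0=(-0.1662, -0.5893, 1.4947) x1=(0.7852, 0.3113, 1.9349) x2=(-1.8772, 2.1909, -0.8487) x3=(-0.3131, -0.6783, 1.9428)
step 30: x0=(-0.1322, -0.6412, 1.5118) x1=(0.7877, 0.3154, 1.9517) x2=(-1.8824, 2.2074, -0.8550) x3=(-0.3202, -0.6496, 1.9488)
step 31: x0=(-0.0997, -0.6929, 1.5337) x1=(0.7903, 0.3196, 1.9683) x2=(-1.8875, 2.2238, -0.8614) x3=(-0.3265, -0.6210, 1.9523)
step 32: x0=(-0.0692, -0.7434, 1.5601) x1=(0.7928, 0.3237, 1.9848) x2=(-1.8926, 2.2403, -0.8676) x3=(-0.3318, -0.5929, 1.9534)
step 33: x0=(-0.0408, -0.7922, 1.5904) x1=(0.7954, 0.3278, 2.0013) x2=(-1.8977, 2.2567, -0.8739) x3=(-0.3360, -0.5658, 1.9526)
step 34: x0=(-0.0144, -0.8388, 1.6239) x1=(0.7980, 0.3319, 2.0176) x2=(-1.9028, 2.2731, -0.8802) x3=(-0.3391, -0.5399, 1.9500)
step 35: x0=(0.0100, -0.8829, 1.6597) x1=(0.8007, 0.3359, 2.0339) x2=(-1.9078, 2.2894, -0.8864) x3=(-0.3413, -0.5152, 1.9463)
step 36: x0=(0.0328, -0.9246, 1.6973) x1=(0.8035, 0.3399, 2.0500) x2=(-1.9128, 2.3058, -0.8926) x3=(-0.3426, -0.4919, 1.9416)
step 37: x0=(0.0540, -0.9638, 1.7363) x1=(0.8063, 0.3439, 2.0662) x2=(-1.9179, 2.3222, -0.8987) x3=(-0.3432, -0.4698, 1.9362)
step 38: x0=(0.0739, -1.0008, 1.7761) x1=(0.8093, 0.3479, 2.0823) x2=(-1.9229, 2.3385, -0.9049) x3=(-0.3433, -0.4489, 1.9304)
step 39: x0=(0.0928, -1.0356, 1.8166) x1=(0.8124, 0.3518, 2.0983) x2=(-1.9278, 2.3548, -0.9110) x3=(-0.3429, -0.4291, 1.9242)
step 40: x0=(0.1107, -1.0685, 1.8575) x1=(0.8156, 0.3557, 2.1143) x2=(-1.9328, 2.3711, -0.9171) x3=(-0.3421, -0.4103, 1.9178)

pair (0,3), distance 0.4758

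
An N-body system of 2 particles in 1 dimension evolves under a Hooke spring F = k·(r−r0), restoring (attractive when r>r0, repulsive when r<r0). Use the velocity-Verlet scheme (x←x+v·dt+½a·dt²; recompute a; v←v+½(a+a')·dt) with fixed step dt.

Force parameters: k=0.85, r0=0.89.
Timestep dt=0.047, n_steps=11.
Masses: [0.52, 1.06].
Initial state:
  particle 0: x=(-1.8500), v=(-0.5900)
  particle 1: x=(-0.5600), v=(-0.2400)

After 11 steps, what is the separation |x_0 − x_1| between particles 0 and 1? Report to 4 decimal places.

step 0: x0=(-1.8500) x1=(-0.5600)
step 1: x0=(-1.8770) x1=(-0.5716)
step 2: x0=(-1.9025) x1=(-0.5840)
step 3: x0=(-1.9265) x1=(-0.5971)
step 4: x0=(-1.9489) x1=(-0.6110)
step 5: x0=(-1.9696) x1=(-0.6257)
step 6: x0=(-1.9887) x1=(-0.6412)
step 7: x0=(-2.0062) x1=(-0.6576)
step 8: x0=(-2.0220) x1=(-0.6747)
step 9: x0=(-2.0362) x1=(-0.6926)
step 10: x0=(-2.0487) x1=(-0.7114)
step 11: x0=(-2.0596) x1=(-0.7309)

1.3287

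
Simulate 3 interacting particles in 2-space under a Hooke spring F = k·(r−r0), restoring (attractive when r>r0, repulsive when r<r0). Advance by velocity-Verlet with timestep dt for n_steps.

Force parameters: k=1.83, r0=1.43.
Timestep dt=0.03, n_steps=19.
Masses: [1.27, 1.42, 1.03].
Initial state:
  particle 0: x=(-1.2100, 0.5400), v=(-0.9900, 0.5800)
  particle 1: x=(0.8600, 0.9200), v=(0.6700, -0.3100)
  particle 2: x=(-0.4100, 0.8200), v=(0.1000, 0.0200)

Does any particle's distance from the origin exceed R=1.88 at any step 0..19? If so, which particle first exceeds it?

step 0: x0=(-1.2100, 0.5400) x1=(0.8600, 0.9200) x2=(-0.4100, 0.8200)
step 1: x0=(-1.2396, 0.5574) x1=(0.8798, 0.9106) x2=(-0.4067, 0.8207)
step 2: x0=(-1.2690, 0.5746) x1=(0.8990, 0.9011) x2=(-0.4027, 0.8217)
step 3: x0=(-1.2981, 0.5919) x1=(0.9174, 0.8915) x2=(-0.3982, 0.8230)
step 4: x0=(-1.3268, 0.6091) x1=(0.9350, 0.8818) x2=(-0.3930, 0.8244)
step 5: x0=(-1.3549, 0.6263) x1=(0.9518, 0.8720) x2=(-0.3873, 0.8259)
step 6: x0=(-1.3825, 0.6436) x1=(0.9676, 0.8620) x2=(-0.3811, 0.8276)
step 7: x0=(-1.4094, 0.6608) x1=(0.9825, 0.8520) x2=(-0.3743, 0.8295)
step 8: x0=(-1.4356, 0.6781) x1=(0.9963, 0.8418) x2=(-0.3670, 0.8314)
step 9: x0=(-1.4609, 0.6954) x1=(1.0090, 0.8316) x2=(-0.3593, 0.8334)
step 10: x0=(-1.4852, 0.7127) x1=(1.0206, 0.8213) x2=(-0.3511, 0.8354)
step 11: x0=(-1.5086, 0.7300) x1=(1.0310, 0.8110) x2=(-0.3426, 0.8375)
step 12: x0=(-1.5308, 0.7473) x1=(1.0402, 0.8006) x2=(-0.3338, 0.8397)
step 13: x0=(-1.5518, 0.7647) x1=(1.0481, 0.7902) x2=(-0.3247, 0.8419)
step 14: x0=(-1.5716, 0.7821) x1=(1.0548, 0.7798) x2=(-0.3154, 0.8441)
step 15: x0=(-1.5901, 0.7994) x1=(1.0601, 0.7694) x2=(-0.3059, 0.8463)
step 16: x0=(-1.6071, 0.8167) x1=(1.0641, 0.7590) x2=(-0.2962, 0.8485)
step 17: x0=(-1.6227, 0.8340) x1=(1.0667, 0.7486) x2=(-0.2865, 0.8508)
step 18: x0=(-1.6368, 0.8512) x1=(1.0679, 0.7382) x2=(-0.2768, 0.8531)
step 19: x0=(-1.6494, 0.8684) x1=(1.0678, 0.7279) x2=(-0.2670, 0.8553)

no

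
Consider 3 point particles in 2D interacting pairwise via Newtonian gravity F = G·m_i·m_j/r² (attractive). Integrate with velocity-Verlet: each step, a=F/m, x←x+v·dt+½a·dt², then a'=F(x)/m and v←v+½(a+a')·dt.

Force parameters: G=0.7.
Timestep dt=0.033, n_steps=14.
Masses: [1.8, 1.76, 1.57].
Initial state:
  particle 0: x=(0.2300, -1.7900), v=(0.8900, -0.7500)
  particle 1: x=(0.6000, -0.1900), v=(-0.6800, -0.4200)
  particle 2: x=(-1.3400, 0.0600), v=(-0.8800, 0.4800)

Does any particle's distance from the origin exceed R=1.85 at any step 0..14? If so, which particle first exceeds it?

yes, particle 0

step 0: x0=(0.2300, -1.7900) x1=(0.6000, -0.1900) x2=(-1.3400, 0.0600)
step 1: x0=(0.2594, -1.8144) x1=(0.5773, -0.2041) x2=(-1.3688, 0.0757)
step 2: x0=(0.2887, -1.8382) x1=(0.5543, -0.2186) x2=(-1.3971, 0.0912)
step 3: x0=(0.3180, -1.8614) x1=(0.5308, -0.2336) x2=(-1.4249, 0.1065)
step 4: x0=(0.3472, -1.8839) x1=(0.5070, -0.2491) x2=(-1.4523, 0.1216)
step 5: x0=(0.3764, -1.9059) x1=(0.4829, -0.2650) x2=(-1.4792, 0.1365)
step 6: x0=(0.4055, -1.9272) x1=(0.4584, -0.2813) x2=(-1.5056, 0.1512)
step 7: x0=(0.4345, -1.9479) x1=(0.4336, -0.2981) x2=(-1.5316, 0.1657)
step 8: x0=(0.4635, -1.9680) x1=(0.4086, -0.3153) x2=(-1.5572, 0.1800)
step 9: x0=(0.4923, -1.9875) x1=(0.3832, -0.3330) x2=(-1.5824, 0.1941)
step 10: x0=(0.5210, -2.0065) x1=(0.3576, -0.3511) x2=(-1.6071, 0.2080)
step 11: x0=(0.5495, -2.0248) x1=(0.3318, -0.3696) x2=(-1.6314, 0.2217)
step 12: x0=(0.5779, -2.0426) x1=(0.3058, -0.3885) x2=(-1.6554, 0.2353)
step 13: x0=(0.6062, -2.0599) x1=(0.2796, -0.4078) x2=(-1.6789, 0.2486)
step 14: x0=(0.6342, -2.0766) x1=(0.2532, -0.4275) x2=(-1.7020, 0.2617)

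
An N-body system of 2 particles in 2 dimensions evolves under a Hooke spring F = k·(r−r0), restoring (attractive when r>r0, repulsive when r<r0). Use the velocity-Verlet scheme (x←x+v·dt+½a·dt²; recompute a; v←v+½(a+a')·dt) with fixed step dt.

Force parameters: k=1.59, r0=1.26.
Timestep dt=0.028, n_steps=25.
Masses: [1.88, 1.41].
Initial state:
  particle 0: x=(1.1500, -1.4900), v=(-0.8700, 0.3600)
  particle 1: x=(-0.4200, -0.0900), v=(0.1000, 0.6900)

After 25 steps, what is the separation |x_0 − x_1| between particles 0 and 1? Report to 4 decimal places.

step 0: x0=(1.1500, -1.4900) x1=(-0.4200, -0.0900)
step 1: x0=(1.1254, -1.4797) x1=(-0.4169, -0.0709)
step 2: x0=(1.1005, -1.4691) x1=(-0.4133, -0.0524)
step 3: x0=(1.0751, -1.4581) x1=(-0.4092, -0.0343)
step 4: x0=(1.0493, -1.4467) x1=(-0.4045, -0.0167)
step 5: x0=(1.0232, -1.4350) x1=(-0.3994, 0.0004)
step 6: x0=(0.9967, -1.4229) x1=(-0.3937, 0.0171)
step 7: x0=(0.9699, -1.4105) x1=(-0.3877, 0.0333)
step 8: x0=(0.9428, -1.3977) x1=(-0.3812, 0.0490)
step 9: x0=(0.9153, -1.3845) x1=(-0.3742, 0.0642)
step 10: x0=(0.8876, -1.3710) x1=(-0.3669, 0.0790)
step 11: x0=(0.8595, -1.3572) x1=(-0.3592, 0.0933)
step 12: x0=(0.8312, -1.3431) x1=(-0.3511, 0.1073)
step 13: x0=(0.8027, -1.3287) x1=(-0.3427, 0.1208)
step 14: x0=(0.7738, -1.3139) x1=(-0.3340, 0.1339)
step 15: x0=(0.7448, -1.2989) x1=(-0.3249, 0.1466)
step 16: x0=(0.7156, -1.2836) x1=(-0.3156, 0.1589)
step 17: x0=(0.6861, -1.2680) x1=(-0.3060, 0.1709)
step 18: x0=(0.6565, -1.2521) x1=(-0.2962, 0.1825)
step 19: x0=(0.6267, -1.2360) x1=(-0.2862, 0.1937)
step 20: x0=(0.5967, -1.2196) x1=(-0.2759, 0.2046)
step 21: x0=(0.5666, -1.2030) x1=(-0.2655, 0.2153)
step 22: x0=(0.5364, -1.1862) x1=(-0.2548, 0.2256)
step 23: x0=(0.5061, -1.1691) x1=(-0.2441, 0.2357)
step 24: x0=(0.4756, -1.1519) x1=(-0.2331, 0.2455)
step 25: x0=(0.4451, -1.1345) x1=(-0.2221, 0.2550)

1.5414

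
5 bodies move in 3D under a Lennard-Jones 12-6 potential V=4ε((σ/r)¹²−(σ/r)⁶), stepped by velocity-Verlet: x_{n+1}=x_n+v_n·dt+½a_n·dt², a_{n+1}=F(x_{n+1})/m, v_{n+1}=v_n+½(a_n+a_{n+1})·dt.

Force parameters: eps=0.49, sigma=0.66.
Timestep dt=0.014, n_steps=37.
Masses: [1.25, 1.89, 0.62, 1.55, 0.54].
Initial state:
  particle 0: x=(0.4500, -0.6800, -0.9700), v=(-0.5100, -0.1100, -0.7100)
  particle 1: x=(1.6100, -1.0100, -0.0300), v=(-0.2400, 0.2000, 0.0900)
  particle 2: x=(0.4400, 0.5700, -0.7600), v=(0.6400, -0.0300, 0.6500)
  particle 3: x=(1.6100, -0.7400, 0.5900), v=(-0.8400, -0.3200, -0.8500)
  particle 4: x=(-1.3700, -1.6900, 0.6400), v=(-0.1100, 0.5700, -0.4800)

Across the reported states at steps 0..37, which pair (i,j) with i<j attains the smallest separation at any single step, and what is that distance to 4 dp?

step 0: x0=(0.4500, -0.6800, -0.9700) x1=(1.6100, -1.0100, -0.0300) x2=(0.4400, 0.5700, -0.7600) x3=(1.6100, -0.7400, 0.5900) x4=(-1.3700, -1.6900, 0.6400)
step 1: x0=(0.4429, -0.6815, -0.9799) x1=(1.6066, -1.0074, -0.0293) x2=(0.4490, 0.5696, -0.7509) x3=(1.5982, -0.7442, 0.5787) x4=(-1.3715, -1.6820, 0.6333)
step 2: x0=(0.4357, -0.6830, -0.9899) x1=(1.6033, -1.0055, -0.0301) x2=(0.4579, 0.5690, -0.7418) x3=(1.5865, -0.7476, 0.5694) x4=(-1.3731, -1.6740, 0.6266)
step 3: x0=(0.4286, -0.6845, -0.9998) x1=(1.6000, -1.0045, -0.0330) x2=(0.4669, 0.5685, -0.7327) x3=(1.5746, -0.7499, 0.5626) x4=(-1.3746, -1.6661, 0.6198)
step 4: x0=(0.4215, -0.6860, -1.0097) x1=(1.5968, -1.0045, -0.0383) x2=(0.4758, 0.5679, -0.7237) x3=(1.5626, -0.7509, 0.5586) x4=(-1.3762, -1.6581, 0.6131)
step 5: x0=(0.4144, -0.6874, -1.0196) x1=(1.5937, -1.0055, -0.0459) x2=(0.4848, 0.5672, -0.7146) x3=(1.5505, -0.7508, 0.5575) x4=(-1.3777, -1.6501, 0.6064)
step 6: x0=(0.4073, -0.6888, -1.0294) x1=(1.5908, -1.0073, -0.0553) x2=(0.4938, 0.5665, -0.7056) x3=(1.5382, -0.7497, 0.5586) x4=(-1.3792, -1.6421, 0.5997)
step 7: x0=(0.4002, -0.6902, -1.0393) x1=(1.5880, -1.0096, -0.0662) x2=(0.5027, 0.5657, -0.6965) x3=(1.5257, -0.7479, 0.5614) x4=(-1.3808, -1.6341, 0.5930)
step 8: x0=(0.3931, -0.6916, -1.0492) x1=(1.5852, -1.0123, -0.0778) x2=(0.5117, 0.5649, -0.6875) x3=(1.5131, -0.7456, 0.5652) x4=(-1.3823, -1.6262, 0.5862)
step 9: x0=(0.3860, -0.6929, -1.0590) x1=(1.5826, -1.0152, -0.0899) x2=(0.5207, 0.5641, -0.6785) x3=(1.5005, -0.7432, 0.5696) x4=(-1.3838, -1.6182, 0.5795)
step 10: x0=(0.3789, -0.6942, -1.0689) x1=(1.5799, -1.0181, -0.1023) x2=(0.5296, 0.5632, -0.6695) x3=(1.4879, -0.7406, 0.5742) x4=(-1.3854, -1.6102, 0.5728)
step 11: x0=(0.3719, -0.6955, -1.0787) x1=(1.5772, -1.0211, -0.1146) x2=(0.5386, 0.5622, -0.6605) x3=(1.4752, -0.7381, 0.5788) x4=(-1.3869, -1.6022, 0.5661)
step 12: x0=(0.3648, -0.6968, -1.0885) x1=(1.5745, -1.0240, -0.1269) x2=(0.5475, 0.5612, -0.6515) x3=(1.4626, -0.7355, 0.5834) x4=(-1.3884, -1.5942, 0.5593)
step 13: x0=(0.3578, -0.6981, -1.0983) x1=(1.5718, -1.0269, -0.1390) x2=(0.5565, 0.5602, -0.6425) x3=(1.4500, -0.7331, 0.5878) x4=(-1.3900, -1.5862, 0.5526)
step 14: x0=(0.3507, -0.6994, -1.1081) x1=(1.5691, -1.0297, -0.1510) x2=(0.5654, 0.5592, -0.6335) x3=(1.4374, -0.7307, 0.5920) x4=(-1.3915, -1.5783, 0.5459)
step 15: x0=(0.3437, -0.7006, -1.1179) x1=(1.5663, -1.0324, -0.1628) x2=(0.5743, 0.5581, -0.6246) x3=(1.4248, -0.7284, 0.5959) x4=(-1.3930, -1.5703, 0.5392)
step 16: x0=(0.3367, -0.7019, -1.1276) x1=(1.5635, -1.0351, -0.1745) x2=(0.5833, 0.5569, -0.6156) x3=(1.4123, -0.7261, 0.5997) x4=(-1.3946, -1.5623, 0.5324)
step 17: x0=(0.3296, -0.7031, -1.1374) x1=(1.5606, -1.0377, -0.1860) x2=(0.5922, 0.5558, -0.6067) x3=(1.3998, -0.7240, 0.6033) x4=(-1.3961, -1.5543, 0.5257)
step 18: x0=(0.3226, -0.7043, -1.1471) x1=(1.5577, -1.0403, -0.1973) x2=(0.6012, 0.5546, -0.5977) x3=(1.3874, -0.7219, 0.6067) x4=(-1.3976, -1.5463, 0.5190)
step 19: x0=(0.3156, -0.7055, -1.1569) x1=(1.5548, -1.0427, -0.2085) x2=(0.6101, 0.5534, -0.5888) x3=(1.3750, -0.7199, 0.6099) x4=(-1.3991, -1.5383, 0.5123)
step 20: x0=(0.3086, -0.7067, -1.1666) x1=(1.5519, -1.0452, -0.2196) x2=(0.6190, 0.5521, -0.5799) x3=(1.3626, -0.7180, 0.6130) x4=(-1.4007, -1.5303, 0.5055)
step 21: x0=(0.3016, -0.7079, -1.1763) x1=(1.5489, -1.0476, -0.2306) x2=(0.6279, 0.5508, -0.5710) x3=(1.3503, -0.7161, 0.6159) x4=(-1.4022, -1.5224, 0.4988)
step 22: x0=(0.2947, -0.7090, -1.1860) x1=(1.5459, -1.0499, -0.2414) x2=(0.6369, 0.5495, -0.5621) x3=(1.3380, -0.7142, 0.6186) x4=(-1.4037, -1.5144, 0.4921)
step 23: x0=(0.2877, -0.7102, -1.1957) x1=(1.5428, -1.0522, -0.2522) x2=(0.6458, 0.5482, -0.5532) x3=(1.3257, -0.7125, 0.6212) x4=(-1.4053, -1.5064, 0.4853)
step 24: x0=(0.2807, -0.7113, -1.2054) x1=(1.5398, -1.0544, -0.2628) x2=(0.6547, 0.5468, -0.5443) x3=(1.3134, -0.7107, 0.6237) x4=(-1.4068, -1.4984, 0.4786)
step 25: x0=(0.2738, -0.7125, -1.2151) x1=(1.5367, -1.0566, -0.2734) x2=(0.6636, 0.5454, -0.5354) x3=(1.3012, -0.7090, 0.6261) x4=(-1.4083, -1.4904, 0.4719)
step 26: x0=(0.2668, -0.7136, -1.2248) x1=(1.5336, -1.0588, -0.2839) x2=(0.6725, 0.5440, -0.5266) x3=(1.2890, -0.7074, 0.6285) x4=(-1.4098, -1.4824, 0.4652)
step 27: x0=(0.2599, -0.7148, -1.2345) x1=(1.5304, -1.0610, -0.2943) x2=(0.6815, 0.5426, -0.5177) x3=(1.2769, -0.7057, 0.6307) x4=(-1.4113, -1.4744, 0.4584)
step 28: x0=(0.2529, -0.7159, -1.2441) x1=(1.5273, -1.0631, -0.3046) x2=(0.6904, 0.5411, -0.5088) x3=(1.2647, -0.7041, 0.6328) x4=(-1.4129, -1.4664, 0.4517)
step 29: x0=(0.2460, -0.7170, -1.2538) x1=(1.5241, -1.0652, -0.3149) x2=(0.6993, 0.5397, -0.5000) x3=(1.2526, -0.7026, 0.6349) x4=(-1.4144, -1.4584, 0.4450)
step 30: x0=(0.2391, -0.7181, -1.2634) x1=(1.5209, -1.0673, -0.3252) x2=(0.7082, 0.5382, -0.4911) x3=(1.2405, -0.7010, 0.6368) x4=(-1.4159, -1.4505, 0.4382)
step 31: x0=(0.2321, -0.7192, -1.2731) x1=(1.5177, -1.0693, -0.3353) x2=(0.7171, 0.5367, -0.4822) x3=(1.2284, -0.6995, 0.6388) x4=(-1.4174, -1.4425, 0.4315)
step 32: x0=(0.2252, -0.7203, -1.2827) x1=(1.5144, -1.0714, -0.3455) x2=(0.7260, 0.5351, -0.4734) x3=(1.2163, -0.6980, 0.6406) x4=(-1.4189, -1.4345, 0.4248)
step 33: x0=(0.2183, -0.7214, -1.2923) x1=(1.5112, -1.0734, -0.3556) x2=(0.7349, 0.5336, -0.4645) x3=(1.2042, -0.6965, 0.6424) x4=(-1.4204, -1.4265, 0.4180)
step 34: x0=(0.2114, -0.7225, -1.3019) x1=(1.5079, -1.0754, -0.3657) x2=(0.7438, 0.5320, -0.4557) x3=(1.1922, -0.6950, 0.6442) x4=(-1.4220, -1.4185, 0.4113)
step 35: x0=(0.2045, -0.7236, -1.3115) x1=(1.5046, -1.0774, -0.3757) x2=(0.7528, 0.5304, -0.4468) x3=(1.1801, -0.6936, 0.6459) x4=(-1.4235, -1.4105, 0.4046)
step 36: x0=(0.1976, -0.7247, -1.3211) x1=(1.5013, -1.0793, -0.3857) x2=(0.7617, 0.5288, -0.4380) x3=(1.1681, -0.6921, 0.6475) x4=(-1.4250, -1.4025, 0.3978)
step 37: x0=(0.1907, -0.7258, -1.3307) x1=(1.4980, -1.0813, -0.3957) x2=(0.7706, 0.5272, -0.4291) x3=(1.1561, -0.6907, 0.6492) x4=(-1.4265, -1.3945, 0.3911)

pair (1,3), distance 0.6483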